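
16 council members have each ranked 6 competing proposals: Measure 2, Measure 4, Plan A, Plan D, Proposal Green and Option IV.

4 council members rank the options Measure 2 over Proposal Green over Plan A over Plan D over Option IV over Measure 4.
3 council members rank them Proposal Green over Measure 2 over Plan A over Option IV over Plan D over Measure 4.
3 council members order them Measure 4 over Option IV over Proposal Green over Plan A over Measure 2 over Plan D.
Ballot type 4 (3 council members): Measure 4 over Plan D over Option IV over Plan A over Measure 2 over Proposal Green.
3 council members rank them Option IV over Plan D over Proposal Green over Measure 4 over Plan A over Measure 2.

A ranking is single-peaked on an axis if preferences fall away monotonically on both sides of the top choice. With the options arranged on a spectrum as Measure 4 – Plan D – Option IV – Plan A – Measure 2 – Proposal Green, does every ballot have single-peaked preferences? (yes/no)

Axis positions: Measure 4=1, Plan D=2, Option IV=3, Plan A=4, Measure 2=5, Proposal Green=6.
Ballot type 1: ranking walks positions 5-6-4-2-3-1; Plan D is ranked above Option IV even though Option IV lies between Plan D and the peak Measure 2 on the axis — preferences dip and rise again. Not single-peaked.
Ballot type 2 (peak Proposal Green at position 6): ranking walks positions 6-5-4-3-2-1, expanding outward from the peak — single-peaked.
Ballot type 3: ranking walks positions 1-3-6-4-5-2; Option IV is ranked above Plan D even though Plan D lies between Option IV and the peak Measure 4 on the axis — preferences dip and rise again. Not single-peaked.
Ballot type 4 (peak Measure 4 at position 1): ranking walks positions 1-2-3-4-5-6, expanding outward from the peak — single-peaked.
Ballot type 5: ranking walks positions 3-2-6-1-4-5; Proposal Green is ranked above Plan A even though Plan A lies between Proposal Green and the peak Option IV on the axis — preferences dip and rise again. Not single-peaked.
Ballot type 1 violates single-peakedness, so the profile is not single-peaked on this axis.

no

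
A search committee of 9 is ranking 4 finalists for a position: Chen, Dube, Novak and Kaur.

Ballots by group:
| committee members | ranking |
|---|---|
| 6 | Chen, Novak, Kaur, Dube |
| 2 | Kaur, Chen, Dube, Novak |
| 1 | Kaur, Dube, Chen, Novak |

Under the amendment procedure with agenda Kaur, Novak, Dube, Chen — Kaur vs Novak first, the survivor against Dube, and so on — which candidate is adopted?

Round 1: Kaur vs Novak — 3–6, Novak advances.
Round 2: Novak vs Dube — 6–3, Novak advances.
Round 3: Novak vs Chen — 0–9, Chen advances.
The agenda winner is Chen.

Chen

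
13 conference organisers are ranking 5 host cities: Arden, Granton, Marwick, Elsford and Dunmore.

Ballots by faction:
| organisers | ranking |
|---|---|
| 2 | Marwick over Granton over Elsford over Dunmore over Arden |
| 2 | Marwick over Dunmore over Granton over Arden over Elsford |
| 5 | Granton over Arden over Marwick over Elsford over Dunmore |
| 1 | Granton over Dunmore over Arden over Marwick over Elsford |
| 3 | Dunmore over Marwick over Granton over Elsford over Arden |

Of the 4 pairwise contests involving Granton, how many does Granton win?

3

Granton against each rival (13 organisers):
Granton vs Arden: Granton, 13–0.
Granton vs Marwick: Granton is ranked higher on 5+1 = 6 ballots, Marwick on 7. Marwick wins 7–6.
Granton vs Elsford: Granton, 13–0.
Granton vs Dunmore: Granton is ranked higher on 2+5+1 = 8 ballots, Dunmore on 5. Granton wins 8–5.
Granton beats Arden, Elsford, Dunmore; loses to Marwick — 3 pairwise wins.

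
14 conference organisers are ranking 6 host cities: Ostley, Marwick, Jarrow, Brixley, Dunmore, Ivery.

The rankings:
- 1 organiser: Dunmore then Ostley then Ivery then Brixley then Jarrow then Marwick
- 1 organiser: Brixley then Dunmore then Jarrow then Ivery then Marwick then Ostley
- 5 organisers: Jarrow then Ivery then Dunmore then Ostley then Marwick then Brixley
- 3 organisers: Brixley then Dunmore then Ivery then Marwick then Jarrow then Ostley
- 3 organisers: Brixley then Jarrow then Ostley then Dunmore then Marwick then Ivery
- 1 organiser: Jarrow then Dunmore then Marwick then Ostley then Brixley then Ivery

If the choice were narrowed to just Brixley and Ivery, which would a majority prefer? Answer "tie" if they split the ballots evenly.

Brixley

Ballots ranking Brixley above Ivery: 1 + 3 + 3 + 1 = 8.
Ballots ranking Ivery above Brixley: 14 − 8 = 6.
Brixley wins the head-to-head 8–6.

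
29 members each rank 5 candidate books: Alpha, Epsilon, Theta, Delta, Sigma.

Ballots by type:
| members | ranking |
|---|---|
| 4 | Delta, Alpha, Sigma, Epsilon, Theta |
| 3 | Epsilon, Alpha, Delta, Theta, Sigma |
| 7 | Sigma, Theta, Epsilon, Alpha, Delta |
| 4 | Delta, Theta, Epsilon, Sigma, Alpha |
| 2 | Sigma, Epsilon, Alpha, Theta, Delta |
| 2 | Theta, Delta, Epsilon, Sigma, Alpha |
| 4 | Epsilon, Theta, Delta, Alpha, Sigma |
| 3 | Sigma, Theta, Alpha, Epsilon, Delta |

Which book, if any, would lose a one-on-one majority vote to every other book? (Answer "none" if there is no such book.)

none

Pairwise majorities:
Alpha vs Epsilon: 4+3 = 7 for Alpha, 22 for Epsilon — Epsilon by 22–7.
Alpha vs Theta: Alpha preferred on 4+3+2 = 9 ballots; Theta wins 20–9.
Alpha vs Delta: Alpha, 15–14.
Alpha vs Sigma: Alpha preferred on 4+3+4 = 11 ballots; Sigma wins 18–11.
Epsilon vs Theta: Theta, 16–13.
Epsilon vs Delta: Epsilon is ranked higher on 3+7+2+4+3 = 19 ballots, Delta on 10. Epsilon wins 19–10.
Epsilon vs Sigma: Sigma wins 16–13.
Theta vs Delta: Theta, 18–11.
Theta vs Sigma: Sigma wins 16–13.
Delta–Sigma: Delta 17–12.
No book is winless: Alpha beats Delta; Epsilon beats Alpha; Theta beats Alpha; Delta beats Sigma; Sigma beats Alpha. There is no Condorcet loser.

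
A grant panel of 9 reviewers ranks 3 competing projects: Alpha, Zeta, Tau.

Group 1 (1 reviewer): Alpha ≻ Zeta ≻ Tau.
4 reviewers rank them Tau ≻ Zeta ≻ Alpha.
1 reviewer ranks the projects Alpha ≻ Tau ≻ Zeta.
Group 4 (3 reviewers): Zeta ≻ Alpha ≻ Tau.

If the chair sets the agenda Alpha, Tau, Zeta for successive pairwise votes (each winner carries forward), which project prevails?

Round 1: Alpha vs Tau — 5–4, Alpha advances.
Round 2: Alpha vs Zeta — 2–7, Zeta advances.
The agenda winner is Zeta.

Zeta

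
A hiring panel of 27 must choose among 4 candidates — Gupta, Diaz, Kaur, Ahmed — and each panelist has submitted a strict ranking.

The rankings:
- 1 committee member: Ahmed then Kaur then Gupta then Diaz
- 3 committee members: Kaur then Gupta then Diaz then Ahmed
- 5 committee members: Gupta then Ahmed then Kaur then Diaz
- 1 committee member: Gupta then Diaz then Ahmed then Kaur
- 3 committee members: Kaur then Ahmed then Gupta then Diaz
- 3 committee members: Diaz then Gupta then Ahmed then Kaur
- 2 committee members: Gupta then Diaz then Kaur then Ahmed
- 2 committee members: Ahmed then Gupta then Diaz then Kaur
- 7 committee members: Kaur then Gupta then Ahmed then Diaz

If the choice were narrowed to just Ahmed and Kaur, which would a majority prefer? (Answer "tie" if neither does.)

Kaur

Ballots ranking Ahmed above Kaur: 1 + 5 + 1 + 3 + 2 = 12.
Ballots ranking Kaur above Ahmed: 27 − 12 = 15.
Kaur wins the head-to-head 15–12.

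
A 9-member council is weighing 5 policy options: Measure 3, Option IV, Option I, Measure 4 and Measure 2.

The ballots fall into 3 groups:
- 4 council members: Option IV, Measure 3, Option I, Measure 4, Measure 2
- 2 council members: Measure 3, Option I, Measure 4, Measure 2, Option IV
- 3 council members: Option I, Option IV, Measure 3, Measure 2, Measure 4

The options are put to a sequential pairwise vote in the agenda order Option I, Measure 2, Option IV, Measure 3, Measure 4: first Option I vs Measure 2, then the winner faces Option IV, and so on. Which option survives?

Measure 3

Round 1: Option I vs Measure 2 — 9–0, Option I advances.
Round 2: Option I vs Option IV — 5–4, Option I advances.
Round 3: Option I vs Measure 3 — 3–6, Measure 3 advances.
Round 4: Measure 3 vs Measure 4 — 9–0, Measure 3 advances.
Measure 3 survives the agenda.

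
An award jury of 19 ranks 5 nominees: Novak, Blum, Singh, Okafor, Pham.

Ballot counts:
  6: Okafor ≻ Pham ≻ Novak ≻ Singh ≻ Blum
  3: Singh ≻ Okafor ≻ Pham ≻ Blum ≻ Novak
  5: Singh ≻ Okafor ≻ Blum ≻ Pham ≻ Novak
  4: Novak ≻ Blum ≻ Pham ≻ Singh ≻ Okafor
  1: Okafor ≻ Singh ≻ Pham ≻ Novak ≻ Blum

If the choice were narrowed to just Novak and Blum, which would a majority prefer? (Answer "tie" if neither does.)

Ballots ranking Novak above Blum: 6 + 4 + 1 = 11.
Ballots ranking Blum above Novak: 19 − 11 = 8.
Novak wins the head-to-head 11–8.

Novak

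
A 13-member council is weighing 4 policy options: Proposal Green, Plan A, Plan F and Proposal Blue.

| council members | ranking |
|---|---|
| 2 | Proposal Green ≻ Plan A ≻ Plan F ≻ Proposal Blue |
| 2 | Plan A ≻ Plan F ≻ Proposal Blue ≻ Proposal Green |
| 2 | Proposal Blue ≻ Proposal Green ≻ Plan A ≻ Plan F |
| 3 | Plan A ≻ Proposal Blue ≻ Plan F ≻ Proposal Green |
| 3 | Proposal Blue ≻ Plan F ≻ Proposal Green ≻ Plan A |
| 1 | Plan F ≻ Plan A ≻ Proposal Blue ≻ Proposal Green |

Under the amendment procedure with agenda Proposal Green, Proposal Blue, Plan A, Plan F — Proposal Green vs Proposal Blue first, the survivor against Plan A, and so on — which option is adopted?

Round 1: Proposal Green vs Proposal Blue — 2–11, Proposal Blue advances.
Round 2: Proposal Blue vs Plan A — 5–8, Plan A advances.
Round 3: Plan A vs Plan F — 9–4, Plan A advances.
Plan A survives the agenda.

Plan A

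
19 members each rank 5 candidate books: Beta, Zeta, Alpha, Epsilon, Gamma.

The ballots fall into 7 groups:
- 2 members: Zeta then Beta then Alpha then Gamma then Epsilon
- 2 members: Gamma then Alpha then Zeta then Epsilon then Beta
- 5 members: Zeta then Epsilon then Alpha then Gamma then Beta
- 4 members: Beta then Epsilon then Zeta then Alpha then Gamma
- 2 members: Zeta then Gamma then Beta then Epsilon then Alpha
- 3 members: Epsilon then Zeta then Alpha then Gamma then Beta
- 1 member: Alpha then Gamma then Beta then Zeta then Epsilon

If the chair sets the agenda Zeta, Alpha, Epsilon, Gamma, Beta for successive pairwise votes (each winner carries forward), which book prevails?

Zeta

Round 1: Zeta vs Alpha — 16–3, Zeta advances.
Round 2: Zeta vs Epsilon — 12–7, Zeta advances.
Round 3: Zeta vs Gamma — 16–3, Zeta advances.
Round 4: Zeta vs Beta — 14–5, Zeta advances.
Zeta survives the agenda.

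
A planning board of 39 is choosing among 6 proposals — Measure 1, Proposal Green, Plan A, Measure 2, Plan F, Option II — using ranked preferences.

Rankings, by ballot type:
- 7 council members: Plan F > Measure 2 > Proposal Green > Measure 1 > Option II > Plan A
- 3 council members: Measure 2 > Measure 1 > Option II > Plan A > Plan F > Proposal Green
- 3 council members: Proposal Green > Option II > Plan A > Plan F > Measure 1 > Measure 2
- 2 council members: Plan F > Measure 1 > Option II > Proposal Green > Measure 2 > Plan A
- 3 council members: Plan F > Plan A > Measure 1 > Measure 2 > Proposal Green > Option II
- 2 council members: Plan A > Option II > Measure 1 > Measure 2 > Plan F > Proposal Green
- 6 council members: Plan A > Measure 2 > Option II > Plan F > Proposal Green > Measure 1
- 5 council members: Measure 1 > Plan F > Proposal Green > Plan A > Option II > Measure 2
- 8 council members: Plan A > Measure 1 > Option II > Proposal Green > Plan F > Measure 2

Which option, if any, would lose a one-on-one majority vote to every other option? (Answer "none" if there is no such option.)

Head-to-head results (39 council members):
Measure 1 vs Proposal Green: Measure 1 preferred on 3+2+3+2+5+8 = 23 ballots; Measure 1 wins 23–16.
Measure 1 vs Plan A: Plan A, 22–17.
Measure 1 vs Measure 2: Measure 1 wins 23–16.
Measure 1 vs Plan F: Plan F, 21–18.
Measure 1 vs Option II: Measure 1, 28–11.
Proposal Green vs Plan A: Proposal Green preferred on 7+3+2+5 = 17 ballots; Plan A wins 22–17.
Proposal Green vs Measure 2: 3+2+5+8 = 18 for Proposal Green, 21 for Measure 2 — Measure 2 by 21–18.
Proposal Green vs Plan F: Plan F, 28–11.
Proposal Green vs Option II: 18 to 21, Option II.
Plan A vs Measure 2: Plan A preferred on 3+3+2+6+5+8 = 27 ballots; Plan A wins 27–12.
Plan A vs Plan F: Plan A wins 22–17.
Plan A–Option II: Plan A 24–15.
Measure 2–Plan F: Plan F 28–11.
Measure 2 vs Option II: Option II, 20–19.
Plan F–Option II: Option II 22–17.
Only Proposal Green has no wins; Proposal Green is the Condorcet loser.

Proposal Green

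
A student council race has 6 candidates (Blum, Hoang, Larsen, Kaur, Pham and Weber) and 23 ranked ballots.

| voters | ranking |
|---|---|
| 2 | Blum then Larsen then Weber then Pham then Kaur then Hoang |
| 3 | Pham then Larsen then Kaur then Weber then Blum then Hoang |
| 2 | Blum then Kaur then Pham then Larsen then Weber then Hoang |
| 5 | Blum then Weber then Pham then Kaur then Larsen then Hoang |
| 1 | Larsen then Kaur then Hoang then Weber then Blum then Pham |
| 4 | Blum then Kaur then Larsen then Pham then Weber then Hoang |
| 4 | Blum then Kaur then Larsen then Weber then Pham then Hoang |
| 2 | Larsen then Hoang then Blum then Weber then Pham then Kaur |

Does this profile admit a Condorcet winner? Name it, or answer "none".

Head-to-head results (23 voters):
Blum vs Hoang: Blum wins 20–3.
Blum–Larsen: Blum 17–6.
Blum vs Kaur: Blum wins 19–4.
Blum–Pham: Blum 20–3.
Blum–Weber: Blum 19–4.
Hoang–Larsen: Larsen 23–0.
Hoang vs Kaur: Kaur, 21–2.
Hoang vs Pham: Pham, 20–3.
Hoang–Weber: Weber 20–3.
Larsen vs Kaur: Kaur, 15–8.
Larsen vs Pham: Larsen, 13–10.
Larsen vs Weber: Larsen wins 18–5.
Kaur–Pham: Pham 12–11.
Kaur vs Weber: Kaur, 14–9.
Pham vs Weber: Weber wins 14–9.
Blum beats each of Hoang, Larsen, Kaur, Pham, Weber — Blum is the Condorcet winner.

Blum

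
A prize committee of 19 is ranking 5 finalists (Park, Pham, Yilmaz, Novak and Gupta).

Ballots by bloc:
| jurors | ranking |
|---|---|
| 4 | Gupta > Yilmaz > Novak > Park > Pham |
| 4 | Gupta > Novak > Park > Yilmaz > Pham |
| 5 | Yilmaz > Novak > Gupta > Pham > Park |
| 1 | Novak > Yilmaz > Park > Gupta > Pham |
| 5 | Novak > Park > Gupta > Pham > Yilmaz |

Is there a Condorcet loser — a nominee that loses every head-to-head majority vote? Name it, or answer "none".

Head-to-head results (19 jurors):
Park vs Pham: Park preferred on 4+4+1+5 = 14 ballots; Park wins 14–5.
Park–Yilmaz: Yilmaz 10–9.
Park–Novak: Novak 19–0.
Park vs Gupta: Gupta wins 13–6.
Pham–Yilmaz: Yilmaz 14–5.
Pham–Novak: Novak 19–0.
Pham–Gupta: Gupta 19–0.
Yilmaz vs Novak: 4+5 = 9 for Yilmaz, 10 for Novak — Novak by 10–9.
Yilmaz vs Gupta: Yilmaz preferred on 5+1 = 6 ballots; Gupta wins 13–6.
Novak vs Gupta: Novak wins 11–8.
Pham loses to every other nominee — it is the Condorcet loser.

Pham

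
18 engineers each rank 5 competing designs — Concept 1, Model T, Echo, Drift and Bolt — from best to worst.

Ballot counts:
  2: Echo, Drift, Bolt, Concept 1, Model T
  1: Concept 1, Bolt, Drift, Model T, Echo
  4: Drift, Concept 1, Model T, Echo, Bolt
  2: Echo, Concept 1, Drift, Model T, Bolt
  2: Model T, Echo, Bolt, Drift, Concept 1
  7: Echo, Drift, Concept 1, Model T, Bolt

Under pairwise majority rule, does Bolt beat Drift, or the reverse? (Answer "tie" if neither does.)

Drift

Ballots ranking Bolt above Drift: 1 + 2 = 3.
Ballots ranking Drift above Bolt: 18 − 3 = 15.
Drift wins the head-to-head 15–3.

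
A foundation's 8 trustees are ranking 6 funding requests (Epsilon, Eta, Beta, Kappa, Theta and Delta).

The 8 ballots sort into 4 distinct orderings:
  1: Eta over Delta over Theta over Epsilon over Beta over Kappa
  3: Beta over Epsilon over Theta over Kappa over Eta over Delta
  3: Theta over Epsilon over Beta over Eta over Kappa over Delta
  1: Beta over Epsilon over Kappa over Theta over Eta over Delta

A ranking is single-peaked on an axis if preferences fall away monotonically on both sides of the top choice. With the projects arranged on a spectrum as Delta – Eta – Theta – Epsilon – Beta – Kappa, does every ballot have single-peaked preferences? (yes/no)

Axis positions: Delta=1, Eta=2, Theta=3, Epsilon=4, Beta=5, Kappa=6.
Faction 1 (peak Eta at position 2): ranking walks positions 2-1-3-4-5-6, expanding outward from the peak — single-peaked.
Faction 2 (peak Beta at position 5): ranking walks positions 5-4-3-6-2-1, expanding outward from the peak — single-peaked.
Faction 3 (peak Theta at position 3): ranking walks positions 3-4-5-2-6-1, expanding outward from the peak — single-peaked.
Faction 4 (peak Beta at position 5): ranking walks positions 5-4-6-3-2-1, expanding outward from the peak — single-peaked.
Every ranking is single-peaked on this axis.

yes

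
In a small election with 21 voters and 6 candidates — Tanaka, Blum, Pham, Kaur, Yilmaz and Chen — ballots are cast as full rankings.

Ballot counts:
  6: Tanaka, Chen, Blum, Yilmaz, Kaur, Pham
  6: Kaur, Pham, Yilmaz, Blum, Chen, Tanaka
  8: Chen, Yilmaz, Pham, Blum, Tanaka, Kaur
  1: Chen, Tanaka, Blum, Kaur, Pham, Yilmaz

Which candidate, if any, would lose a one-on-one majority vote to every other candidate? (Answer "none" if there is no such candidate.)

Head-to-head results (21 voters):
Tanaka vs Blum: 6+1 = 7 for Tanaka, 14 for Blum — Blum by 14–7.
Tanaka–Pham: Pham 14–7.
Tanaka vs Kaur: 6+8+1 = 15 for Tanaka, 6 for Kaur — Tanaka by 15–6.
Tanaka vs Yilmaz: 7 to 14, Yilmaz.
Tanaka–Chen: Chen 15–6.
Blum–Pham: Pham 14–7.
Blum vs Kaur: Blum wins 15–6.
Blum vs Yilmaz: 7 to 14, Yilmaz.
Blum vs Chen: Chen, 15–6.
Pham vs Kaur: 8 to 13, Kaur.
Pham vs Yilmaz: Pham is ranked higher on 6+1 = 7 ballots, Yilmaz on 14. Yilmaz wins 14–7.
Pham vs Chen: Chen wins 15–6.
Kaur vs Yilmaz: 6+1 = 7 for Kaur, 14 for Yilmaz — Yilmaz by 14–7.
Kaur vs Chen: 6 for Kaur, 15 for Chen — Chen by 15–6.
Yilmaz vs Chen: Yilmaz is ranked higher on 6 ballots, Chen on 15. Chen wins 15–6.
Each candidate has at least one pairwise win (Tanaka beats Kaur; Blum beats Tanaka; Pham beats Tanaka; Kaur beats Pham; Yilmaz beats Tanaka; Chen beats Tanaka) — no Condorcet loser.

none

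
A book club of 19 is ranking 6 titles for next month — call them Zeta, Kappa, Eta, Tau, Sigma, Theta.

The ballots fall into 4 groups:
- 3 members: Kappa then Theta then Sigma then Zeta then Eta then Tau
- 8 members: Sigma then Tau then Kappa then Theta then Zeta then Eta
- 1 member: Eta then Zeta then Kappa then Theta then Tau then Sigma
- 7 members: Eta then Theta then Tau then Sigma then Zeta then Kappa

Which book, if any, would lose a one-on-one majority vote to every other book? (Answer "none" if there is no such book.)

Pairwise majorities:
Zeta vs Kappa: Zeta preferred on 1+7 = 8 ballots; Kappa wins 11–8.
Zeta–Eta: Zeta 11–8.
Zeta vs Tau: Tau, 15–4.
Zeta vs Sigma: 1 for Zeta, 18 for Sigma — Sigma by 18–1.
Zeta vs Theta: Theta, 18–1.
Kappa vs Eta: Kappa wins 11–8.
Kappa vs Tau: Tau, 15–4.
Kappa vs Sigma: Sigma, 15–4.
Kappa vs Theta: Kappa is ranked higher on 3+8+1 = 12 ballots, Theta on 7. Kappa wins 12–7.
Eta vs Tau: 3+1+7 = 11 for Eta, 8 for Tau — Eta by 11–8.
Eta vs Sigma: 8 to 11, Sigma.
Eta vs Theta: Eta preferred on 1+7 = 8 ballots; Theta wins 11–8.
Tau–Sigma: Sigma 11–8.
Tau–Theta: Theta 11–8.
Sigma vs Theta: Theta, 11–8.
Every book wins at least one matchup (Zeta beats Eta; Kappa beats Zeta; Eta beats Tau; Tau beats Zeta; Sigma beats Zeta; Theta beats Zeta), so there is no Condorcet loser.

none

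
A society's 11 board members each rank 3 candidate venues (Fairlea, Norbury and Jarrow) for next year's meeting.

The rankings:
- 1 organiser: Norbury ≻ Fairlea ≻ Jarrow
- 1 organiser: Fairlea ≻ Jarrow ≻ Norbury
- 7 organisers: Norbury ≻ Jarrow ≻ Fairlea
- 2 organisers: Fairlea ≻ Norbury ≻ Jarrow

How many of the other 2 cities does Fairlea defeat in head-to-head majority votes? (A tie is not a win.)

0

Fairlea against each rival (11 organisers):
Fairlea vs Norbury: Norbury wins 8–3.
Fairlea–Jarrow: Jarrow 7–4.
Fairlea beats no one; loses to Norbury, Jarrow — 0 pairwise wins.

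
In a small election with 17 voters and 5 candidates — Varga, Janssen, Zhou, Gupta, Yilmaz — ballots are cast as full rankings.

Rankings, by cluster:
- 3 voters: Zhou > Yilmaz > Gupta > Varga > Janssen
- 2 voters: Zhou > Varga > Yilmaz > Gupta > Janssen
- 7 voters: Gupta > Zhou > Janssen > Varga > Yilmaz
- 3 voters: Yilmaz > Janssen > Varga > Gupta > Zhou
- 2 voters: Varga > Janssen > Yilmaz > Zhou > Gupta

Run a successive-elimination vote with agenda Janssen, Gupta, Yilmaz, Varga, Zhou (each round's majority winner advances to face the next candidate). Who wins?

Zhou

Round 1: Janssen vs Gupta — 5–12, Gupta advances.
Round 2: Gupta vs Yilmaz — 7–10, Yilmaz advances.
Round 3: Yilmaz vs Varga — 6–11, Varga advances.
Round 4: Varga vs Zhou — 5–12, Zhou advances.
The agenda winner is Zhou.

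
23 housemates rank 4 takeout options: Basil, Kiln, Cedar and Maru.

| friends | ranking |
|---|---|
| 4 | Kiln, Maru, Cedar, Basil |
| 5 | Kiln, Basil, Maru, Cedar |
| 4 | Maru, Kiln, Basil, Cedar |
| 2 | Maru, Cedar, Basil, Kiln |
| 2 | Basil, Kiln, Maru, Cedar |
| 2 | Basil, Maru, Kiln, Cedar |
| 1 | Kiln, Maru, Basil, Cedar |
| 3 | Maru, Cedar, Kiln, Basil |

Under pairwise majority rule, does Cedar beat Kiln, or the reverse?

Ballots ranking Cedar above Kiln: 2 + 3 = 5.
Ballots ranking Kiln above Cedar: 23 − 5 = 18.
Kiln wins the head-to-head 18–5.

Kiln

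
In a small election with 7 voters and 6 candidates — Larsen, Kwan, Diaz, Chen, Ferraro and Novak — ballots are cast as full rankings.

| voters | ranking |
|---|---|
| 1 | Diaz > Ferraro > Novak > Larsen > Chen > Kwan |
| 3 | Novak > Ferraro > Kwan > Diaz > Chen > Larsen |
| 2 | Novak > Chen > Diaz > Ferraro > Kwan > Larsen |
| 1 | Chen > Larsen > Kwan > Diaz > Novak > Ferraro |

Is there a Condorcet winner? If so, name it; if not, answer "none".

Check each pair by majority over 7 ballots:
Larsen vs Kwan: 2 to 5, Kwan.
Larsen vs Diaz: Larsen is ranked higher on 1 ballot, Diaz on 6. Diaz wins 6–1.
Larsen vs Chen: 1 to 6, Chen.
Larsen vs Ferraro: Larsen is ranked higher on 1 ballot, Ferraro on 6. Ferraro wins 6–1.
Larsen vs Novak: Larsen preferred on 1 ballot; Novak wins 6–1.
Kwan vs Diaz: 3+1 = 4 for Kwan, 3 for Diaz — Kwan by 4–3.
Kwan vs Chen: Kwan is ranked higher on 3 ballots, Chen on 4. Chen wins 4–3.
Kwan vs Ferraro: Kwan preferred on 1 ballot; Ferraro wins 6–1.
Kwan vs Novak: Kwan is ranked higher on 1 ballot, Novak on 6. Novak wins 6–1.
Diaz vs Chen: Diaz is ranked higher on 1+3 = 4 ballots, Chen on 3. Diaz wins 4–3.
Diaz vs Ferraro: Diaz is ranked higher on 1+2+1 = 4 ballots, Ferraro on 3. Diaz wins 4–3.
Diaz vs Novak: 1+1 = 2 for Diaz, 5 for Novak — Novak by 5–2.
Chen vs Ferraro: 3 to 4, Ferraro.
Chen vs Novak: Chen is ranked higher on 1 ballot, Novak on 6. Novak wins 6–1.
Ferraro vs Novak: 1 for Ferraro, 6 for Novak — Novak by 6–1.
Only Novak has no losses; Novak is the Condorcet winner.

Novak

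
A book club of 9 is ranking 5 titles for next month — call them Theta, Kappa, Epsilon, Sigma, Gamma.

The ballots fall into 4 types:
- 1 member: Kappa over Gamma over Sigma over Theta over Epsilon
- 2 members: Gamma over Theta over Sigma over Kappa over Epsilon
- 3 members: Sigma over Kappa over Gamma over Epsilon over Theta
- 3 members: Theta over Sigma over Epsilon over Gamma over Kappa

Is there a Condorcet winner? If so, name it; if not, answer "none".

none

Head-to-head results (9 members):
Theta–Kappa: Theta 5–4.
Theta vs Epsilon: Theta preferred on 1+2+3 = 6 ballots; Theta wins 6–3.
Theta vs Sigma: Theta wins 5–4.
Theta vs Gamma: Gamma, 6–3.
Kappa–Epsilon: Kappa 6–3.
Kappa vs Sigma: Kappa preferred on 1 ballot; Sigma wins 8–1.
Kappa vs Gamma: 4 to 5, Gamma.
Epsilon vs Sigma: Sigma, 9–0.
Epsilon–Gamma: Gamma 6–3.
Sigma vs Gamma: Sigma is ranked higher on 3+3 = 6 ballots, Gamma on 3. Sigma wins 6–3.
No book is unbeaten: Theta loses to Gamma; Kappa loses to Theta; Epsilon loses to Theta; Sigma loses to Theta; Gamma loses to Sigma. In particular Theta > Sigma > Gamma > Theta is a majority cycle — no Condorcet winner exists.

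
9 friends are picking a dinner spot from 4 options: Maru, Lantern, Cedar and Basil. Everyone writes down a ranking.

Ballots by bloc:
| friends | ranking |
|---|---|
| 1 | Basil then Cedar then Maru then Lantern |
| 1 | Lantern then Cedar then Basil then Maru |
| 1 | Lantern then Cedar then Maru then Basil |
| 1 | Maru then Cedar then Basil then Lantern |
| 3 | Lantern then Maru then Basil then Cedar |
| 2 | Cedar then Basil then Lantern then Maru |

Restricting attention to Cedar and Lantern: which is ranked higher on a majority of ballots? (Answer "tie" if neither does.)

Ballots ranking Cedar above Lantern: 1 + 1 + 2 = 4.
Ballots ranking Lantern above Cedar: 9 − 4 = 5.
Lantern wins the head-to-head 5–4.

Lantern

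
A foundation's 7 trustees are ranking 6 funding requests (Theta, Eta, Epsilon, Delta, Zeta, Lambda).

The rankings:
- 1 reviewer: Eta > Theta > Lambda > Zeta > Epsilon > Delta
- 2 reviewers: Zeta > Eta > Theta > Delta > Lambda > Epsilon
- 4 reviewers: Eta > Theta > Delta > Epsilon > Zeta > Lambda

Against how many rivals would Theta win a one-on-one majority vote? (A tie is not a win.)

Theta against each rival (7 reviewers):
Theta–Eta: Eta 7–0.
Theta vs Epsilon: Theta is ranked higher on 1+2+4 = 7 ballots, Epsilon on 0. Theta wins 7–0.
Theta vs Delta: 7 to 0, Theta.
Theta vs Zeta: Theta is ranked higher on 1+4 = 5 ballots, Zeta on 2. Theta wins 5–2.
Theta–Lambda: Theta 7–0.
Theta beats Epsilon, Delta, Zeta, Lambda; loses to Eta — 4 pairwise wins.

4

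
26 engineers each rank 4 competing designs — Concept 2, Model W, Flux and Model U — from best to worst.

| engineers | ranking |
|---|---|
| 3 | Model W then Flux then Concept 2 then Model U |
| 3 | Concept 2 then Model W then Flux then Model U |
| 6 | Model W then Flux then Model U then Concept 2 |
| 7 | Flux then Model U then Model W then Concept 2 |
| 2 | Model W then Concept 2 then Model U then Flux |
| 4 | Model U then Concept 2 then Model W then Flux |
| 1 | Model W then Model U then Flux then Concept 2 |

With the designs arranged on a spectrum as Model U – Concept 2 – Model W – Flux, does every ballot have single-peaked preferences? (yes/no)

Axis positions: Model U=1, Concept 2=2, Model W=3, Flux=4.
Cluster 1 (peak Model W at position 3): ranking walks positions 3-4-2-1, expanding outward from the peak — single-peaked.
Cluster 2 (peak Concept 2 at position 2): ranking walks positions 2-3-4-1, expanding outward from the peak — single-peaked.
Cluster 3: ranking walks positions 3-4-1-2; Model U is ranked above Concept 2 even though Concept 2 lies between Model U and the peak Model W on the axis — preferences dip and rise again. Not single-peaked.
Cluster 4: ranking walks positions 4-1-3-2; Model U is ranked above Model W even though Model W lies between Model U and the peak Flux on the axis — preferences dip and rise again. Not single-peaked.
Cluster 5 (peak Model W at position 3): ranking walks positions 3-2-1-4, expanding outward from the peak — single-peaked.
Cluster 6 (peak Model U at position 1): ranking walks positions 1-2-3-4, expanding outward from the peak — single-peaked.
Cluster 7: ranking walks positions 3-1-4-2; Model U is ranked above Concept 2 even though Concept 2 lies between Model U and the peak Model W on the axis — preferences dip and rise again. Not single-peaked.
Cluster 3 violates single-peakedness, so the profile is not single-peaked on this axis.

no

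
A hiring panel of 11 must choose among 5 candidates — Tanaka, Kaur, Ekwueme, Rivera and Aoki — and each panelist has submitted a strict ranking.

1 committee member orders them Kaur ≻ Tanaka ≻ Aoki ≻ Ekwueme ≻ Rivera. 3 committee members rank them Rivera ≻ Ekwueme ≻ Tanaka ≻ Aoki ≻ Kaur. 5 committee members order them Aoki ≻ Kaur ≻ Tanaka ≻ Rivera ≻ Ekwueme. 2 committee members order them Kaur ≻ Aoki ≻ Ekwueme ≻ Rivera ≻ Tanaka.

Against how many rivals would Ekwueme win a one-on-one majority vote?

0

Ekwueme against each rival (11 committee members):
Ekwueme vs Tanaka: Ekwueme preferred on 3+2 = 5 ballots; Tanaka wins 6–5.
Ekwueme vs Kaur: 3 for Ekwueme, 8 for Kaur — Kaur by 8–3.
Ekwueme vs Rivera: Rivera wins 8–3.
Ekwueme vs Aoki: 3 to 8, Aoki.
Ekwueme beats no one; loses to Tanaka, Kaur, Rivera, Aoki — 0 pairwise wins.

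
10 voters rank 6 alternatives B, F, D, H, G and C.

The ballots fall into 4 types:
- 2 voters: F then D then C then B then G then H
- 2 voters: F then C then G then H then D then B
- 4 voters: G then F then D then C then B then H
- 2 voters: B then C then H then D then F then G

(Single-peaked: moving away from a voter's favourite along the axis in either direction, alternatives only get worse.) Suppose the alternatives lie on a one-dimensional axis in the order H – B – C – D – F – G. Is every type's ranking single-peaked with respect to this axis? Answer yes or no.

Axis positions: H=1, B=2, C=3, D=4, F=5, G=6.
Type 1 (peak F at position 5): ranking walks positions 5-4-3-2-6-1, expanding outward from the peak — single-peaked.
Type 2: ranking walks positions 5-3-6-1-4-2; C is ranked above D even though D lies between C and the peak F on the axis — preferences dip and rise again. Not single-peaked.
Type 3 (peak G at position 6): ranking walks positions 6-5-4-3-2-1, expanding outward from the peak — single-peaked.
Type 4 (peak B at position 2): ranking walks positions 2-3-1-4-5-6, expanding outward from the peak — single-peaked.
Type 2 violates single-peakedness, so the profile is not single-peaked on this axis.

no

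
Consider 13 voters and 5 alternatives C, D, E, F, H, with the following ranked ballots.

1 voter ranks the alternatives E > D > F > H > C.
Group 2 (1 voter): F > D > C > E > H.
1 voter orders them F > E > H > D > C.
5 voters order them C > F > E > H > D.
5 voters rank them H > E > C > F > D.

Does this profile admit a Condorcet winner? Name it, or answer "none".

none

Check each pair by majority over 13 ballots:
C–D: C 10–3.
C vs E: E wins 7–6.
C vs F: C, 10–3.
C–H: H 7–6.
D vs E: E wins 12–1.
D vs F: F wins 12–1.
D–H: H 11–2.
E vs F: F, 7–6.
E–H: E 8–5.
F vs H: F wins 8–5.
Each alternative drops at least one matchup (C loses to E; D loses to C; E loses to F; F loses to C; H loses to E); the cycle C → F → E → C rules out a Condorcet winner.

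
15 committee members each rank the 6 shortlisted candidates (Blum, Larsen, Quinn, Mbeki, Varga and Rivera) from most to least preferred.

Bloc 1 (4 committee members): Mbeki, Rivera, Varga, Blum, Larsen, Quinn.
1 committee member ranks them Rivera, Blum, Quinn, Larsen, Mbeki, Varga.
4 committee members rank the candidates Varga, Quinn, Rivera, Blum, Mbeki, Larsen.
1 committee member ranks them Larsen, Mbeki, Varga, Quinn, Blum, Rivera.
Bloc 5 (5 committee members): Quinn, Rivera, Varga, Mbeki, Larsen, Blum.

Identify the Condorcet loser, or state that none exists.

Head-to-head results (15 committee members):
Blum vs Larsen: 9 to 6, Blum.
Blum–Quinn: Quinn 10–5.
Blum vs Mbeki: Blum preferred on 1+4 = 5 ballots; Mbeki wins 10–5.
Blum vs Varga: 1 to 14, Varga.
Blum vs Rivera: 1 to 14, Rivera.
Larsen vs Quinn: 4+1 = 5 for Larsen, 10 for Quinn — Quinn by 10–5.
Larsen vs Mbeki: Mbeki, 13–2.
Larsen vs Varga: Larsen is ranked higher on 1+1 = 2 ballots, Varga on 13. Varga wins 13–2.
Larsen vs Rivera: 1 to 14, Rivera.
Quinn–Mbeki: Quinn 10–5.
Quinn–Varga: Varga 9–6.
Quinn–Rivera: Quinn 10–5.
Mbeki vs Varga: Varga wins 9–6.
Mbeki–Rivera: Rivera 10–5.
Varga–Rivera: Rivera 10–5.
Only Larsen has no wins; Larsen is the Condorcet loser.

Larsen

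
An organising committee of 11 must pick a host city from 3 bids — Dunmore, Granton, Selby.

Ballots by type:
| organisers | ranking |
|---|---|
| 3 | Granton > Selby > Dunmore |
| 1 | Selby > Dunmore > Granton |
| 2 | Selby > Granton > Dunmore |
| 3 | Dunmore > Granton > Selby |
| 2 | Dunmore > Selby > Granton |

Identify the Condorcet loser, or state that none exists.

Head-to-head results (11 organisers):
Dunmore vs Granton: Dunmore, 6–5.
Dunmore vs Selby: Dunmore is ranked higher on 3+2 = 5 ballots, Selby on 6. Selby wins 6–5.
Granton–Selby: Granton 6–5.
Every city wins at least one matchup (Dunmore beats Granton; Granton beats Selby; Selby beats Dunmore), so there is no Condorcet loser.

none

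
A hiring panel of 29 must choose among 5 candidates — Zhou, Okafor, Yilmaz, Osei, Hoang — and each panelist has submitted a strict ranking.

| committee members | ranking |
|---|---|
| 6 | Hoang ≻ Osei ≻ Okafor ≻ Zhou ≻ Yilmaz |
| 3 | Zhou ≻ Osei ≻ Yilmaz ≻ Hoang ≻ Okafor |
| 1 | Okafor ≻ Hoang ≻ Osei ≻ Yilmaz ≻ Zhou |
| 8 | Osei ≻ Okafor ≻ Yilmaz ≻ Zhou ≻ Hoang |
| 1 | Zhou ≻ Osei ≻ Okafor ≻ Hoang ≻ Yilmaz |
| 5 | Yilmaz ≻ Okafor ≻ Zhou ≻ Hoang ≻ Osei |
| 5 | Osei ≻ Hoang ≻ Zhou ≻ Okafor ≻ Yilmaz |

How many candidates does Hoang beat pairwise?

0

Hoang against each rival (29 committee members):
Hoang vs Zhou: Hoang preferred on 6+1+5 = 12 ballots; Zhou wins 17–12.
Hoang vs Okafor: Hoang preferred on 6+3+5 = 14 ballots; Okafor wins 15–14.
Hoang vs Yilmaz: Hoang is ranked higher on 6+1+1+5 = 13 ballots, Yilmaz on 16. Yilmaz wins 16–13.
Hoang–Osei: Osei 17–12.
Hoang beats no one; loses to Zhou, Okafor, Yilmaz, Osei — 0 pairwise wins.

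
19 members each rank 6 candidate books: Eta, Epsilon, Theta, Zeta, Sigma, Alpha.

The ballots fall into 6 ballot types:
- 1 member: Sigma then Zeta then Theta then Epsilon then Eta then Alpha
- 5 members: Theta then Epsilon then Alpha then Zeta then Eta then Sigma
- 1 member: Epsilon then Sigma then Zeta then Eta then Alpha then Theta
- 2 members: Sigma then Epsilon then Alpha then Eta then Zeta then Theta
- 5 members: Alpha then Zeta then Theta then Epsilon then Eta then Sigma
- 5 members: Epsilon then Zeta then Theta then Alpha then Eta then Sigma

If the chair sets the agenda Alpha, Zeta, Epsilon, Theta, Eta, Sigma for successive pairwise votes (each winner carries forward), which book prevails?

Theta

Round 1: Alpha vs Zeta — 12–7, Alpha advances.
Round 2: Alpha vs Epsilon — 5–14, Epsilon advances.
Round 3: Epsilon vs Theta — 8–11, Theta advances.
Round 4: Theta vs Eta — 16–3, Theta advances.
Round 5: Theta vs Sigma — 15–4, Theta advances.
Theta survives the agenda.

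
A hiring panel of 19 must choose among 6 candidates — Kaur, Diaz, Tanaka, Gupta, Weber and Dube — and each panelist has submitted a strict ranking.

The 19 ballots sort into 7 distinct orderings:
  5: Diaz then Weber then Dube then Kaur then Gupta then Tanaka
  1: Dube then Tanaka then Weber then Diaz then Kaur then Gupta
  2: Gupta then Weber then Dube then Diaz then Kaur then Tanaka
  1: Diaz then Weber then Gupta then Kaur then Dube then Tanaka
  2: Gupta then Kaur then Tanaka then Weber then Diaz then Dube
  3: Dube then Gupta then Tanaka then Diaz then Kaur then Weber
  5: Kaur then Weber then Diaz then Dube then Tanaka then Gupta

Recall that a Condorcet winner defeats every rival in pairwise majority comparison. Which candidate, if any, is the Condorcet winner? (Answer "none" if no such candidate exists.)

Head-to-head results (19 committee members):
Kaur vs Diaz: Diaz, 12–7.
Kaur–Tanaka: Kaur 15–4.
Kaur vs Gupta: Kaur wins 11–8.
Kaur vs Weber: Kaur wins 10–9.
Kaur vs Dube: Dube, 11–8.
Diaz–Tanaka: Diaz 13–6.
Diaz vs Gupta: Diaz, 12–7.
Diaz–Weber: Weber 10–9.
Diaz vs Dube: Diaz wins 13–6.
Tanaka vs Gupta: Gupta wins 13–6.
Tanaka vs Weber: Weber wins 13–6.
Tanaka–Dube: Dube 17–2.
Gupta–Weber: Weber 12–7.
Gupta vs Dube: Dube wins 14–5.
Weber vs Dube: Weber wins 15–4.
No candidate is unbeaten: Kaur loses to Diaz; Diaz loses to Weber; Tanaka loses to Kaur; Gupta loses to Kaur; Weber loses to Kaur; Dube loses to Diaz. In particular Kaur > Weber > Diaz > Kaur is a majority cycle — no Condorcet winner exists.

none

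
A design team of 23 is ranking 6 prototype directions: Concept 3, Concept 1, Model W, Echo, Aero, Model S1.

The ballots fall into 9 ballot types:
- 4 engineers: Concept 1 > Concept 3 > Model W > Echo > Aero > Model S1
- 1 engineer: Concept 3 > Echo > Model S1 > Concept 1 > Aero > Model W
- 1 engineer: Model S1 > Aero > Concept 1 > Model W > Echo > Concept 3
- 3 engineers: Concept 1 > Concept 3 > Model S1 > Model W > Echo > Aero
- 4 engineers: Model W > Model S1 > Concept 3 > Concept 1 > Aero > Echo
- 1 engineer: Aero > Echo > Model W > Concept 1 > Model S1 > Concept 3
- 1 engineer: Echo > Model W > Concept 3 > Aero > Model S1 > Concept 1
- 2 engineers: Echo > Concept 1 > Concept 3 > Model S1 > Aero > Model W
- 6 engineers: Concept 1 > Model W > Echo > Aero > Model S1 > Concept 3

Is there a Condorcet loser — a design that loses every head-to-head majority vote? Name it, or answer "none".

Head-to-head results (23 engineers):
Concept 3 vs Concept 1: Concept 3 preferred on 1+4+1 = 6 ballots; Concept 1 wins 17–6.
Concept 3 vs Model W: Concept 3 preferred on 4+1+3+2 = 10 ballots; Model W wins 13–10.
Concept 3 vs Echo: Concept 3, 12–11.
Concept 3 vs Aero: Concept 3, 15–8.
Concept 3 vs Model S1: 11 to 12, Model S1.
Concept 1 vs Model W: 17 to 6, Concept 1.
Concept 1 vs Echo: Concept 1, 18–5.
Concept 1 vs Aero: Concept 1, 20–3.
Concept 1 vs Model S1: Concept 1, 16–7.
Model W vs Echo: Model W wins 18–5.
Model W vs Aero: 18 to 5, Model W.
Model W vs Model S1: Model W preferred on 4+4+1+1+6 = 16 ballots; Model W wins 16–7.
Echo vs Aero: 17 to 6, Echo.
Echo vs Model S1: Echo wins 15–8.
Aero vs Model S1: 12 to 11, Aero.
Each design has at least one pairwise win (Concept 3 beats Echo; Concept 1 beats Concept 3; Model W beats Concept 3; Echo beats Aero; Aero beats Model S1; Model S1 beats Concept 3) — no Condorcet loser.

none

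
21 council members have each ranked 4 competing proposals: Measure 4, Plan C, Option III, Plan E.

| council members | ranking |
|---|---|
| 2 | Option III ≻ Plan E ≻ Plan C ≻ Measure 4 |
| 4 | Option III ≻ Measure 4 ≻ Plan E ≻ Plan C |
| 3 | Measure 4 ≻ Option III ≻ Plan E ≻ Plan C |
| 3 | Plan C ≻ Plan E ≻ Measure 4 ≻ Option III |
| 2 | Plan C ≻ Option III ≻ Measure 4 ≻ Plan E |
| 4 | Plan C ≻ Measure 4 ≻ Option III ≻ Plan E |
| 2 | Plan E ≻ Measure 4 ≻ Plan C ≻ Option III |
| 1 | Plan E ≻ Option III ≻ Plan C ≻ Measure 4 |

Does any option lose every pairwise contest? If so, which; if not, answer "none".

none

Head-to-head results (21 council members):
Measure 4 vs Plan C: Measure 4 preferred on 4+3+2 = 9 ballots; Plan C wins 12–9.
Measure 4 vs Option III: Measure 4, 12–9.
Measure 4–Plan E: Measure 4 13–8.
Plan C vs Option III: Plan C preferred on 3+2+4+2 = 11 ballots; Plan C wins 11–10.
Plan C vs Plan E: Plan E wins 12–9.
Option III vs Plan E: Option III wins 15–6.
Each option has at least one pairwise win (Measure 4 beats Option III; Plan C beats Measure 4; Option III beats Plan E; Plan E beats Plan C) — no Condorcet loser.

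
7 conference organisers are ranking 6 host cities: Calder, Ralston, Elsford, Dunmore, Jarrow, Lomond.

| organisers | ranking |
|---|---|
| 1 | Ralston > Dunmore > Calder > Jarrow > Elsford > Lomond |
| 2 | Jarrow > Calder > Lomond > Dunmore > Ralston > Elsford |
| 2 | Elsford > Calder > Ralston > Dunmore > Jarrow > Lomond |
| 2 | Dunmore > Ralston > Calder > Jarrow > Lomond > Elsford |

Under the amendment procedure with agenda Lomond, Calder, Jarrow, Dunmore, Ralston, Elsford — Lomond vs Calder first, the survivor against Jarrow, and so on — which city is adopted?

Calder

Round 1: Lomond vs Calder — 0–7, Calder advances.
Round 2: Calder vs Jarrow — 5–2, Calder advances.
Round 3: Calder vs Dunmore — 4–3, Calder advances.
Round 4: Calder vs Ralston — 4–3, Calder advances.
Round 5: Calder vs Elsford — 5–2, Calder advances.
The agenda winner is Calder.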